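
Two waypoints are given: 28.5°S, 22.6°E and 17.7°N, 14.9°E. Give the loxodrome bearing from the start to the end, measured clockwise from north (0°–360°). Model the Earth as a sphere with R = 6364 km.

350.8°

Δψ = ln[tan(π/4+φ₂/2)/tan(π/4+φ₁/2)] = +0.8333
Δλ = -0.1344 rad (taken the short way round)
course = atan2(Δλ, Δψ) = 350.84°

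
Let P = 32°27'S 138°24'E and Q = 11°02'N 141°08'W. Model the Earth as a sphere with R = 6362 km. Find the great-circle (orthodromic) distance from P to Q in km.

cos σ = sin φ₁ sin φ₂ + cos φ₁ cos φ₂ cos Δλ
      = sin(-32.45°)sin(11.03°) + cos(-32.45°)cos(11.03°)cos(80.47°) = 0.0345
σ = 88.023° → d = Rσ = 6362·1.53630 = 9774 km

9774 km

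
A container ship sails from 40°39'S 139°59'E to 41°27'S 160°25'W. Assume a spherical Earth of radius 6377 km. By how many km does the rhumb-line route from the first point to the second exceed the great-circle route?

Great circle: cos σ = sin φ₁ sin φ₂ + cos φ₁ cos φ₂ cos Δλ,  σ = 0.7684 rad → d_gc = 4900.3 km
Rhumb line: Δψ = -0.0185, q = Δφ/Δψ = 0.7541, d_rh = R√(Δφ²+q²Δλ²) = 5003.2 km
Excess = 5003.2 − 4900.3 = 102.9 ≈ 103 km

103 km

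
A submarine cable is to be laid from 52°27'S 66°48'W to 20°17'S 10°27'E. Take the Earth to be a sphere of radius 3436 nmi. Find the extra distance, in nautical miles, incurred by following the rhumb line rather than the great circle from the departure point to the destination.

Great circle: cos σ = sin φ₁ sin φ₂ + cos φ₁ cos φ₂ cos Δλ,  σ = 1.1582 rad → d_gc = 3979.5 nmi
Rhumb line: Δψ = +0.7173, q = Δφ/Δψ = 0.7826, d_rh = R√(Δφ²+q²Δλ²) = 4106.9 nmi
Excess = 4106.9 − 3979.5 = 127.4 ≈ 127 nmi

127 nmi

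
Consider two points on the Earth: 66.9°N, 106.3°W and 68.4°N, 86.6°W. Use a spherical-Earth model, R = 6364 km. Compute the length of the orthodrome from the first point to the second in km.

845 km

Haversine: a = sin²(Δφ/2)+cos φ₁ cos φ₂ sin²(Δλ/2) = 0.00440;  σ = 2·atan2(√a,√(1−a))
σ = 7.605° → d = Rσ = 6364·0.13273 = 845 km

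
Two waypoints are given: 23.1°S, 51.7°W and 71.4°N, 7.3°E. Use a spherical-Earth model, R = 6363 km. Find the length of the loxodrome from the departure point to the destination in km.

11565 km

Δψ = ln[tan(π/4+φ₂/2)/tan(π/4+φ₁/2)] = +2.2239;  Δφ = +1.6493 rad,  Δλ = +1.0297 rad
q = Δφ/Δψ = 0.7416
d = R·√(Δφ² + q²Δλ²) = 6363·1.81756 = 11565 km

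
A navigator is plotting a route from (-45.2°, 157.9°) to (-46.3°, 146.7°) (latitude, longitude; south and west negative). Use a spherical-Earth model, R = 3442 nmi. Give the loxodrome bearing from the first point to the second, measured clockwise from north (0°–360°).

Meridional parts: M(φ₁)=-0.8863, M(φ₂)=-0.9138 → ΔM = -0.0275;  Δλ = -0.1955 rad
tan C = Δλ / ΔM = +7.1044 → C = 261.99°

262.0°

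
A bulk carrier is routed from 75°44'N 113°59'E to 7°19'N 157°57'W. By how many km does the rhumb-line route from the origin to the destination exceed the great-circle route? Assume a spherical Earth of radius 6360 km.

519 km

Great circle: cos σ = sin φ₁ sin φ₂ + cos φ₁ cos φ₂ cos Δλ,  σ = 1.4387 rad → d_gc = 9150.4 km
Rhumb line: Δψ = -1.9502, q = Δφ/Δψ = 0.6123, d_rh = R√(Δφ²+q²Δλ²) = 9669.7 km
Excess = 9669.7 − 9150.4 = 519.3 ≈ 519 km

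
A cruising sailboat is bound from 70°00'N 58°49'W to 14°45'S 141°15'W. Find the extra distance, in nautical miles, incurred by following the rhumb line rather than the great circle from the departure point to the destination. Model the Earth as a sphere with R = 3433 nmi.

Great circle: cos σ = sin φ₁ sin φ₂ + cos φ₁ cos φ₂ cos Δλ,  σ = 1.7678 rad → d_gc = 6068.7 nmi
Rhumb line: Δψ = -1.9957, q = Δφ/Δψ = 0.7412, d_rh = R√(Δφ²+q²Δλ²) = 6259.9 nmi
Excess = 6259.9 − 6068.7 = 191.2 ≈ 191 nmi

191 nmi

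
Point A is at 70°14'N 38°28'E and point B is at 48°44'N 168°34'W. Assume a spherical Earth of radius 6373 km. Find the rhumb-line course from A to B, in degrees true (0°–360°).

106.1°

Δψ = ln[tan(π/4+φ₂/2)/tan(π/4+φ₁/2)] = -0.7707
Δλ = +2.6698 rad (taken the short way round)
course = atan2(Δλ, Δψ) = 106.10°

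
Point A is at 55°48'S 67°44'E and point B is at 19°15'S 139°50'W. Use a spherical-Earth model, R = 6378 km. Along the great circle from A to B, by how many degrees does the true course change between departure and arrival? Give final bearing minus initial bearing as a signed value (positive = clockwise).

Initial bearing θ₁ = atan2(sin Δλ cos φ₂, cos φ₁ sin φ₂ − sin φ₁ cos φ₂ cos Δλ) = 153.53°
Final bearing θ₂ = (initial bearing from the destination back to the start) + 180° = 15.39°
Δθ = θ₂ − θ₁ = -138.1°

-138.1°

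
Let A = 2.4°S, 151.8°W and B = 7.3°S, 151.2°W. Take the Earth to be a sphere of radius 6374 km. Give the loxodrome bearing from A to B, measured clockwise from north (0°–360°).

Δψ = ln[tan(π/4+φ₂/2)/tan(π/4+φ₁/2)] = -0.0859
Δλ = +0.0105 rad (taken the short way round)
course = atan2(Δλ, Δψ) = 173.05°

173.0°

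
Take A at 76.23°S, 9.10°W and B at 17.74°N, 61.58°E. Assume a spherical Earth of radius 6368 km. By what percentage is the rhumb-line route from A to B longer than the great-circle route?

2.6%

Great circle: σ = 1.7936 rad → d_gc = Rσ = 11421.5 km
Rhumb: Δφ = +1.6401, Δλ = +1.2336, Δψ = +2.4287, q = Δφ/Δψ = 0.6753 → d_rh = R√(Δφ²+q²Δλ²) = 11714.0 km
Excess = (11714.0 − 11421.5) / 11421.5 = 292.5 / 11421.5 = 2.56% ≈ 2.6%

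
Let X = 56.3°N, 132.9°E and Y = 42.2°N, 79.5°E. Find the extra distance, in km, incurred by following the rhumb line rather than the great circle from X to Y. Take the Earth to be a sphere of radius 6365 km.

89 km

Great circle: cos σ = sin φ₁ sin φ₂ + cos φ₁ cos φ₂ cos Δλ,  σ = 0.6370 rad → d_gc = 4054.2 km
Rhumb line: Δψ = -0.3806, q = Δφ/Δψ = 0.6466, d_rh = R√(Δφ²+q²Δλ²) = 4143.4 km
Excess = 4143.4 − 4054.2 = 89.2 ≈ 89 km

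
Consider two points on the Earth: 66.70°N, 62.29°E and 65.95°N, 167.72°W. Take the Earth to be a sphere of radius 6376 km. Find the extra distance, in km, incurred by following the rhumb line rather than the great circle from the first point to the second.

Great circle: cos σ = sin φ₁ sin φ₂ + cos φ₁ cos φ₂ cos Δλ,  σ = 0.7450 rad → d_gc = 4749.8 km
Rhumb line: Δψ = -0.0326, q = Δφ/Δψ = 0.4015, d_rh = R√(Δφ²+q²Δλ²) = 5808.8 km
Excess = 5808.8 − 4749.8 = 1059.0 ≈ 1059 km

1059 km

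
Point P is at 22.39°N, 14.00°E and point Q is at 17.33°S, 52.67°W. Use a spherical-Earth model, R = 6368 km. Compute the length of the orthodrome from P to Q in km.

cos σ = sin φ₁ sin φ₂ + cos φ₁ cos φ₂ cos Δλ
      = sin(22.39°)sin(-17.33°) + cos(22.39°)cos(-17.33°)cos(-66.67°) = 0.2361
σ = 76.344° → d = Rσ = 6368·1.33246 = 8485 km

8485 km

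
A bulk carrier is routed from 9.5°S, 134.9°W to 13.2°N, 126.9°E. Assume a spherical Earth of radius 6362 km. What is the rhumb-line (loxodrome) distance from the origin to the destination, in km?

11116 km

Rhumb course C = atan2(Δλ, Δψ) with Δψ = ln[tan(π/4+φ₂/2)/tan(π/4+φ₁/2)] = +0.3990, Δλ = -1.7139 → C = 283.11°
d = R·|Δφ| / |cos C| = 6362·0.39619 / 0.22675 = 11116 km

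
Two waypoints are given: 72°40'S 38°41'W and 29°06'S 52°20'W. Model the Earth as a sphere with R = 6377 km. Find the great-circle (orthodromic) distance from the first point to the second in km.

cos σ = sin φ₁ sin φ₂ + cos φ₁ cos φ₂ cos Δλ
      = sin(-72.67°)sin(-29.10°) + cos(-72.67°)cos(-29.10°)cos(-13.65°) = 0.7172
σ = 44.175° → d = Rσ = 6377·0.77099 = 4917 km

4917 km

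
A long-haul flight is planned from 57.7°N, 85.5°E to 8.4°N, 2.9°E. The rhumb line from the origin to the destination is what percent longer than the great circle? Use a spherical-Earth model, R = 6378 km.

3.4%

Great circle: σ = 1.3780 rad → d_gc = Rσ = 8789.2 km
Rhumb: Δφ = -0.8604, Δλ = -1.4416, Δψ = -1.0922, q = Δφ/Δψ = 0.7878 → d_rh = R√(Δφ²+q²Δλ²) = 9088.0 km
Excess = (9088.0 − 8789.2) / 8789.2 = 298.8 / 8789.2 = 3.40% ≈ 3.4%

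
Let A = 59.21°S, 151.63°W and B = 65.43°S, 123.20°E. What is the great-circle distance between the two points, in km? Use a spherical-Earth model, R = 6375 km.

4111 km

cos σ = sin φ₁ sin φ₂ + cos φ₁ cos φ₂ cos Δλ
      = sin(-59.21°)sin(-65.43°) + cos(-59.21°)cos(-65.43°)cos(-85.17°) = 0.7992
σ = 36.947° → d = Rσ = 6375·0.64485 = 4111 km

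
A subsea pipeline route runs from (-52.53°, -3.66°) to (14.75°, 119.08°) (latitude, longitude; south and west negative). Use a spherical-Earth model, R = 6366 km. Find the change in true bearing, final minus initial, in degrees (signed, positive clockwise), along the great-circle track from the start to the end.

Initial bearing θ₁ = atan2(sin Δλ cos φ₂, cos φ₁ sin φ₂ − sin φ₁ cos φ₂ cos Δλ) = 107.74°
Final bearing θ₂ = (initial bearing from the destination back to the start) + 180° = 36.81°
Δθ = θ₂ − θ₁ = -70.9°

-70.9°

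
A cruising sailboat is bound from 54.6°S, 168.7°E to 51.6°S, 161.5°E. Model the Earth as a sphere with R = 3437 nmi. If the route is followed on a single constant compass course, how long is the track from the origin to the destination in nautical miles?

316 nmi

Rhumb course C = atan2(Δλ, Δψ) with Δψ = ln[tan(π/4+φ₂/2)/tan(π/4+φ₁/2)] = +0.0873, Δλ = -0.1257 → C = 304.77°
d = R·|Δφ| / |cos C| = 3437·0.05236 / 0.57033 = 316 nmi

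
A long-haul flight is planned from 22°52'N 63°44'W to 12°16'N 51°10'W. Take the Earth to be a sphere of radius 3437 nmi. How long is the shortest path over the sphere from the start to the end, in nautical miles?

Haversine: a = sin²(Δφ/2)+cos φ₁ cos φ₂ sin²(Δλ/2) = 0.01932;  σ = 2·atan2(√a,√(1−a))
σ = 15.978° → d = Rσ = 3437·0.27888 = 958 nmi

958 nmi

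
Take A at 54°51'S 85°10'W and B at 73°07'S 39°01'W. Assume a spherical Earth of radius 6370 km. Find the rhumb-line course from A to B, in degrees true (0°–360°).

Δψ = ln[tan(π/4+φ₂/2)/tan(π/4+φ₁/2)] = -0.7581
Δλ = +0.8055 rad (taken the short way round)
course = atan2(Δλ, Δψ) = 133.26°

133.3°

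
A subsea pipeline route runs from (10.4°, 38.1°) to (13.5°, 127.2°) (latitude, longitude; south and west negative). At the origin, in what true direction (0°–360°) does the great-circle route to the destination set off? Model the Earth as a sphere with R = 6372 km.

N = sin Δλ·cos φ₂ = +0.9722;  D = cos φ₁ sin φ₂ − sin φ₁ cos φ₂ cos Δλ = +0.2269
initial course = atan2(N, D) = 76.87°

76.9°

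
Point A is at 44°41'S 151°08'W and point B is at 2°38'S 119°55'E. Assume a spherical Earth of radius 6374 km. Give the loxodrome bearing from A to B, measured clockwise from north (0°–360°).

Meridional parts: M(φ₁)=-0.8736, M(φ₂)=-0.0460 → ΔM = +0.8276;  Δλ = -1.5525 rad
tan C = Δλ / ΔM = -1.8759 → C = 298.06°

298.1°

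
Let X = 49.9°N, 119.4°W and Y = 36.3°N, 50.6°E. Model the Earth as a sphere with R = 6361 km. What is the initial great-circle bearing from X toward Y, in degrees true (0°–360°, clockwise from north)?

8.1°

N = sin Δλ·cos φ₂ = +0.1399;  D = cos φ₁ sin φ₂ − sin φ₁ cos φ₂ cos Δλ = +0.9884
initial course = atan2(N, D) = 8.06°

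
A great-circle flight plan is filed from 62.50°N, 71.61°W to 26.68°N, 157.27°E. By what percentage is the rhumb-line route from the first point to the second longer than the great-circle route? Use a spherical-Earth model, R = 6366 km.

15.6%

Great circle: σ = 1.4435 rad → d_gc = Rσ = 9189.4 km
Rhumb: Δφ = -0.6252, Δλ = -2.2885, Δψ = -0.9243, q = Δφ/Δψ = 0.6764 → d_rh = R√(Δφ²+q²Δλ²) = 10627.4 km
Excess = (10627.4 − 9189.4) / 9189.4 = 1438.0 / 9189.4 = 15.648% ≈ 15.6%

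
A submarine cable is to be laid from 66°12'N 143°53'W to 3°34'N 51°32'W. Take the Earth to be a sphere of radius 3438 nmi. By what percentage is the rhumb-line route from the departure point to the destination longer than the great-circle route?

Great circle: σ = 1.5304 rad → d_gc = Rσ = 5261.4 nmi
Rhumb: Δφ = -1.0932, Δλ = +1.6118, Δψ = -1.4949, q = Δφ/Δψ = 0.7313 → d_rh = R√(Δφ²+q²Δλ²) = 5526.8 nmi
Excess = (5526.8 − 5261.4) / 5261.4 = 265.4 / 5261.4 = 5.04% ≈ 5.0%

5.0%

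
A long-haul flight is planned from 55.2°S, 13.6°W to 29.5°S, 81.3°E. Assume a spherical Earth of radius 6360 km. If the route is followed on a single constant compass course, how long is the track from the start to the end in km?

8125 km

Rhumb course C = atan2(Δλ, Δψ) with Δψ = ln[tan(π/4+φ₂/2)/tan(π/4+φ₁/2)] = +0.6211, Δλ = +1.6563 → C = 69.45°
d = R·|Δφ| / |cos C| = 6360·0.44855 / 0.35110 = 8125 km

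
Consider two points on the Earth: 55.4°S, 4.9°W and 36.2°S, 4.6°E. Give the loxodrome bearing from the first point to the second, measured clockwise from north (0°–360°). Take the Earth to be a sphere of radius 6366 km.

18.8°

Meridional parts: M(φ₁)=-1.1665, M(φ₂)=-0.6786 → ΔM = +0.4879;  Δλ = +0.1658 rad
tan C = Δλ / ΔM = +0.3399 → C = 18.77°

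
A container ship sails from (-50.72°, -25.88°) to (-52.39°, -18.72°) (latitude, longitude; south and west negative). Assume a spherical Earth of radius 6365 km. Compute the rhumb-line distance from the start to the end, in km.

528 km

Δψ = ln[tan(π/4+φ₂/2)/tan(π/4+φ₁/2)] = -0.0469;  Δφ = -0.0291 rad,  Δλ = +0.1250 rad
q = Δφ/Δψ = 0.6217
d = R·√(Δφ² + q²Δλ²) = 6365·0.08298 = 528 km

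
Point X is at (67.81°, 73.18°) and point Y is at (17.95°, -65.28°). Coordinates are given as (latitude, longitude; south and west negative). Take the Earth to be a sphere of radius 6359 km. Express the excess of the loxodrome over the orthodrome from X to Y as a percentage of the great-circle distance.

Great circle: σ = 1.5544 rad → d_gc = Rσ = 9884.2 km
Rhumb: Δφ = -0.8702, Δλ = -2.4166, Δψ = -1.3106, q = Δφ/Δψ = 0.6640 → d_rh = R√(Δφ²+q²Δλ²) = 11607.6 km
Excess = (11607.6 − 9884.2) / 9884.2 = 1723.4 / 9884.2 = 17.44% ≈ 17.4%

17.4%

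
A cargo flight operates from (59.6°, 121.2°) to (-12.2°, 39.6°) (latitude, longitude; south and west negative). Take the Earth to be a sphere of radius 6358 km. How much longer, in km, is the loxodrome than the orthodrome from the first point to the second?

238 km

Great circle: cos σ = sin φ₁ sin φ₂ + cos φ₁ cos φ₂ cos Δλ,  σ = 1.6810 rad → d_gc = 10688.0 km
Rhumb line: Δψ = -1.5176, q = Δφ/Δψ = 0.8257, d_rh = R√(Δφ²+q²Δλ²) = 10926.4 km
Excess = 10926.4 − 10688.0 = 238.4 ≈ 238 km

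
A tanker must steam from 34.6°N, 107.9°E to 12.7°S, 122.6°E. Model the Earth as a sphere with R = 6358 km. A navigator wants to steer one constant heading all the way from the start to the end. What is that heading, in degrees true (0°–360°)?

Meridional parts: M(φ₁)=+0.6443, M(φ₂)=-0.2235 → ΔM = -0.8678;  Δλ = +0.2566 rad
tan C = Δλ / ΔM = -0.2956 → C = 163.53°

163.5°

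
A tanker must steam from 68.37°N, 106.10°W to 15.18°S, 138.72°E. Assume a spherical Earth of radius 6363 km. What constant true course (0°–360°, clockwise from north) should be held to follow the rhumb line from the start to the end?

Δψ = ln[tan(π/4+φ₂/2)/tan(π/4+φ₁/2)] = -1.9234
Δλ = -2.0103 rad (taken the short way round)
course = atan2(Δλ, Δψ) = 226.26°

226.3°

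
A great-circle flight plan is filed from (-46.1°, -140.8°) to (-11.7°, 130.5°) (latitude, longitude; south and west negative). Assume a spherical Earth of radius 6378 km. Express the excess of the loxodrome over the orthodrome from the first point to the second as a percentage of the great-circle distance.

Great circle: σ = 1.4086 rad → d_gc = Rσ = 8983.8 km
Rhumb: Δφ = +0.6004, Δλ = -1.5481, Δψ = +0.7032, q = Δφ/Δψ = 0.8539 → d_rh = R√(Δφ²+q²Δλ²) = 9259.7 km
Excess = (9259.7 − 8983.8) / 8983.8 = 275.9 / 8983.8 = 3.07% ≈ 3.1%

3.1%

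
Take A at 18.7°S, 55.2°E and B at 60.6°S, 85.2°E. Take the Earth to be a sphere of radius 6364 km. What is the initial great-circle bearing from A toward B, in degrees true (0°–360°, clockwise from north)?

N = sin Δλ·cos φ₂ = +0.2455;  D = cos φ₁ sin φ₂ − sin φ₁ cos φ₂ cos Δλ = -0.6889
initial course = atan2(N, D) = 160.39°

160.4°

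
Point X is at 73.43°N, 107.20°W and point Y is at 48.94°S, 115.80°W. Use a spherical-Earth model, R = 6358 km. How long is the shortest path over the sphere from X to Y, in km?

Haversine: a = sin²(Δφ/2)+cos φ₁ cos φ₂ sin²(Δλ/2) = 0.76875;  σ = 2·atan2(√a,√(1−a))
σ = 122.513° → d = Rσ = 6358·2.13826 = 13595 km

13595 km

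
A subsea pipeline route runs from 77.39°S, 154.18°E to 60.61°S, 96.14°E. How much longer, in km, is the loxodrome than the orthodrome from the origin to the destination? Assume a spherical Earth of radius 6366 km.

105 km

Great circle: cos σ = sin φ₁ sin φ₂ + cos φ₁ cos φ₂ cos Δλ,  σ = 0.4347 rad → d_gc = 2767.3 km
Rhumb line: Δψ = +0.8644, q = Δφ/Δψ = 0.3388, d_rh = R√(Δφ²+q²Δλ²) = 2872.2 km
Excess = 2872.2 − 2767.3 = 104.9 ≈ 105 km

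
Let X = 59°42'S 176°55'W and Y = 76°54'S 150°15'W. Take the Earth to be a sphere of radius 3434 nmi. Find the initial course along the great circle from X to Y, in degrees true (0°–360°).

162.2°

θ = atan2( sin Δλ·cos φ₂ ,  cos φ₁ sin φ₂ − sin φ₁ cos φ₂ cos Δλ )
  = atan2(+0.1017, -0.3165) = 162.18°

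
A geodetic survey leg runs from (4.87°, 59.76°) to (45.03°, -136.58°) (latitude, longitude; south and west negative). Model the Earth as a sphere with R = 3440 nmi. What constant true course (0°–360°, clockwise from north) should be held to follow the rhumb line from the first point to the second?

74.4°

Meridional parts: M(φ₁)=+0.0851, M(φ₂)=+0.8821 → ΔM = +0.7970;  Δλ = +2.8564 rad
tan C = Δλ / ΔM = +3.5839 → C = 74.41°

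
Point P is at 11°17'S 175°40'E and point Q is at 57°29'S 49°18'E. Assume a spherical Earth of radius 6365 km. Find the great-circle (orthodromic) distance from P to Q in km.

10941 km

Haversine: a = sin²(Δφ/2)+cos φ₁ cos φ₂ sin²(Δλ/2) = 0.57379;  σ = 2·atan2(√a,√(1−a))
σ = 98.487° → d = Rσ = 6365·1.71893 = 10941 km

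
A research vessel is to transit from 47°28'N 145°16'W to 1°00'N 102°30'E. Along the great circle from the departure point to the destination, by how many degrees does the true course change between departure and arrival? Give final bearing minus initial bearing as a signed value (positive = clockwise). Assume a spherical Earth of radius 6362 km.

Initial bearing θ₁ = atan2(sin Δλ cos φ₂, cos φ₁ sin φ₂ − sin φ₁ cos φ₂ cos Δλ) = 287.43°
Final bearing θ₂ = (initial bearing from the destination back to the start) + 180° = 220.17°
Δθ = θ₂ − θ₁ = -67.3°

-67.3°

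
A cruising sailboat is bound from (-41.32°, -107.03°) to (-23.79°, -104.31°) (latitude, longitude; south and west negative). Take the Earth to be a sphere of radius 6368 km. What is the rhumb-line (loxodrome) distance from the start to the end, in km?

Rhumb course C = atan2(Δλ, Δψ) with Δψ = ln[tan(π/4+φ₂/2)/tan(π/4+φ₁/2)] = +0.3656, Δλ = +0.0475 → C = 7.40°
d = R·|Δφ| / |cos C| = 6368·0.30596 / 0.99167 = 1965 km

1965 km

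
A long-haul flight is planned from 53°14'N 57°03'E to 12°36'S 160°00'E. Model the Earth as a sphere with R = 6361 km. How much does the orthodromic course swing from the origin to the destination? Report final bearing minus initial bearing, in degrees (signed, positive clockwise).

+54.9°

Initial bearing θ₁ = atan2(sin Δλ cos φ₂, cos φ₁ sin φ₂ − sin φ₁ cos φ₂ cos Δλ) = 87.31°
Final bearing θ₂ = (initial bearing from the destination back to the start) + 180° = 142.22°
Δθ = θ₂ − θ₁ = +54.9°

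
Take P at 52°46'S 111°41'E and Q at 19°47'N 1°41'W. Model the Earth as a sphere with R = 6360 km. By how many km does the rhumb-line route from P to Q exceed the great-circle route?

397 km

Great circle: cos σ = sin φ₁ sin φ₂ + cos φ₁ cos φ₂ cos Δλ,  σ = 2.0890 rad → d_gc = 13285.8 km
Rhumb line: Δψ = +1.4404, q = Δφ/Δψ = 0.8791, d_rh = R√(Δφ²+q²Δλ²) = 13683.1 km
Excess = 13683.1 − 13285.8 = 397.3 ≈ 397 km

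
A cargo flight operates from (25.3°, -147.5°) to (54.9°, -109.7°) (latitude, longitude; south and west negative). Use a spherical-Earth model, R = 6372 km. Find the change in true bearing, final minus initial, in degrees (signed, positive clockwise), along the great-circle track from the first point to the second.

At departure: θ₁ = atan2(sin Δλ cos φ₂, cos φ₁ sin φ₂ − sin φ₁ cos φ₂ cos Δλ) = 32.86°
At arrival: θ₂ = atan2(sin Δλ cos φ₁, −cos φ₂ sin φ₁ + sin φ₂ cos φ₁ cos Δλ) = 58.56°
Δθ = θ₂ − θ₁ = +25.7°

+25.7°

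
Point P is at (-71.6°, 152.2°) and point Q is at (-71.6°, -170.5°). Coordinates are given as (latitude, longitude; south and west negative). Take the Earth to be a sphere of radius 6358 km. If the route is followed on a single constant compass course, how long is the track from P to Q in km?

Δψ = ln[tan(π/4+φ₂/2)/tan(π/4+φ₁/2)] = +0.0000;  Δφ = +0.0000 rad,  Δλ = +0.6510 rad
Δψ ≈ 0 so q = cos φ₁ = 0.3156
d = R·√(Δφ² + q²Δλ²) = 6358·0.20549 = 1307 km

1307 km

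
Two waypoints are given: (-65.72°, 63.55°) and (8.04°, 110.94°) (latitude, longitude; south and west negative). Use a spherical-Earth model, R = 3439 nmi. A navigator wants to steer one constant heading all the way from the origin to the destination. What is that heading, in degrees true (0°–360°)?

26.2°

Meridional parts: M(φ₁)=-1.5366, M(φ₂)=+0.1408 → ΔM = +1.6774;  Δλ = +0.8271 rad
tan C = Δλ / ΔM = +0.4931 → C = 26.25°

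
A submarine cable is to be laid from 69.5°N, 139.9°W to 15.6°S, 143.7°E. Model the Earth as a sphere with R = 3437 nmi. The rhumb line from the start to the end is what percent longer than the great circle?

Great circle: σ = 1.7442 rad → d_gc = Rσ = 5995.0 nmi
Rhumb: Δφ = -1.4853, Δλ = -1.3334, Δψ = -1.9859, q = Δφ/Δψ = 0.7479 → d_rh = R√(Δφ²+q²Δλ²) = 6148.9 nmi
Excess = (6148.9 − 5995.0) / 5995.0 = 153.9 / 5995.0 = 2.57% ≈ 2.6%

2.6%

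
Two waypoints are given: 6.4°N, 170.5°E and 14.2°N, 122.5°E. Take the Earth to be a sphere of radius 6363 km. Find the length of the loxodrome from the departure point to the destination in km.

5312 km

Rhumb course C = atan2(Δλ, Δψ) with Δψ = ln[tan(π/4+φ₂/2)/tan(π/4+φ₁/2)] = +0.1385, Δλ = -0.8378 → C = 279.39°
d = R·|Δφ| / |cos C| = 6363·0.13614 / 0.16308 = 5312 km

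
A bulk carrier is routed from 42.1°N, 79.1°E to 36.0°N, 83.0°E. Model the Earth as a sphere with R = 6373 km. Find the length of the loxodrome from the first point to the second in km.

Δψ = ln[tan(π/4+φ₂/2)/tan(π/4+φ₁/2)] = -0.1372;  Δφ = -0.1065 rad,  Δλ = +0.0681 rad
q = Δφ/Δψ = 0.7757
d = R·√(Δφ² + q²Δλ²) = 6373·0.11884 = 757 km

757 km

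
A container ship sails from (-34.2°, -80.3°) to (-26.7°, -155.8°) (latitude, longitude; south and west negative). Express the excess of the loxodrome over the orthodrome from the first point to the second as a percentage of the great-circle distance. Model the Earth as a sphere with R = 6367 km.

Great circle: σ = 1.1179 rad → d_gc = Rσ = 7117.8 km
Rhumb: Δφ = +0.1309, Δλ = -1.3177, Δψ = +0.1520, q = Δφ/Δψ = 0.8610 → d_rh = R√(Δφ²+q²Δλ²) = 7271.9 km
Excess = (7271.9 − 7117.8) / 7117.8 = 154.1 / 7117.8 = 2.16% ≈ 2.2%

2.2%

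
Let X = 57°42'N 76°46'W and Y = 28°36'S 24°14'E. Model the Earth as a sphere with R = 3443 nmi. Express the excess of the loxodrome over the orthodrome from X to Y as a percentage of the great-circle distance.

2.1%

Great circle: σ = 2.0876 rad → d_gc = Rσ = 7187.7 nmi
Rhumb: Δφ = -1.5062, Δλ = +1.7628, Δψ = -1.7606, q = Δφ/Δψ = 0.8555 → d_rh = R√(Δφ²+q²Δλ²) = 7338.5 nmi
Excess = (7338.5 − 7187.7) / 7187.7 = 150.8 / 7187.7 = 2.10% ≈ 2.1%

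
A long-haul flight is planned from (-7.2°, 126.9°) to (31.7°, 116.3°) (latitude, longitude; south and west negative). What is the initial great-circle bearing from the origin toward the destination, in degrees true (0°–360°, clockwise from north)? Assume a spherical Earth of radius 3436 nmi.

N = sin Δλ·cos φ₂ = -0.1565;  D = cos φ₁ sin φ₂ − sin φ₁ cos φ₂ cos Δλ = +0.6261
initial course = atan2(N, D) = 345.97°

346.0°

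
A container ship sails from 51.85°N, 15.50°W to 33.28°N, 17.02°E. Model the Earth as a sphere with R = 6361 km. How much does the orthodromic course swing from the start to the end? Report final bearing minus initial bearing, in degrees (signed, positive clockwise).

At departure: θ₁ = atan2(sin Δλ cos φ₂, cos φ₁ sin φ₂ − sin φ₁ cos φ₂ cos Δλ) = 115.61°
At arrival: θ₂ = atan2(sin Δλ cos φ₁, −cos φ₂ sin φ₁ + sin φ₂ cos φ₁ cos Δλ) = 138.21°
Δθ = θ₂ − θ₁ = +22.6°

+22.6°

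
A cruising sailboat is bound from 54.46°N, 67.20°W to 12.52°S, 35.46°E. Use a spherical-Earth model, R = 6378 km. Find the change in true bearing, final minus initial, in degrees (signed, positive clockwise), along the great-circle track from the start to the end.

+56.4°

Initial bearing θ₁ = atan2(sin Δλ cos φ₂, cos φ₁ sin φ₂ − sin φ₁ cos φ₂ cos Δλ) = 87.11°
Final bearing θ₂ = (initial bearing from the destination back to the start) + 180° = 143.51°
Δθ = θ₂ − θ₁ = +56.4°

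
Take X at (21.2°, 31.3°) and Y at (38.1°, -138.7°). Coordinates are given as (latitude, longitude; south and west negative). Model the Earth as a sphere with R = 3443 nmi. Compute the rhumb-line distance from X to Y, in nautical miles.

Rhumb course C = atan2(Δλ, Δψ) with Δψ = ln[tan(π/4+φ₂/2)/tan(π/4+φ₁/2)] = +0.3415, Δλ = -2.9671 → C = 276.56°
d = R·|Δφ| / |cos C| = 3443·0.29496 / 0.11433 = 8883 nmi

8883 nmi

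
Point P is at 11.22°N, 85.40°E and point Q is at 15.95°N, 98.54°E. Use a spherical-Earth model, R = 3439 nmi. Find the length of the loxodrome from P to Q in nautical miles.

817 nmi

Rhumb course C = atan2(Δλ, Δψ) with Δψ = ln[tan(π/4+φ₂/2)/tan(π/4+φ₁/2)] = +0.0850, Δλ = +0.2293 → C = 69.67°
d = R·|Δφ| / |cos C| = 3439·0.08255 / 0.34738 = 817 nmi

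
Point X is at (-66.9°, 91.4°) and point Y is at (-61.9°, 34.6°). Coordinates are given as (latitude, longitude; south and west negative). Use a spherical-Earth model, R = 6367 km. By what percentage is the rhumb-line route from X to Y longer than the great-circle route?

Great circle: σ = 0.4212 rad → d_gc = Rσ = 2682.0 km
Rhumb: Δφ = +0.0873, Δλ = -0.9913, Δψ = +0.2026, q = Δφ/Δψ = 0.4308 → d_rh = R√(Δφ²+q²Δλ²) = 2775.1 km
Excess = (2775.1 − 2682.0) / 2682.0 = 93.1 / 2682.0 = 3.47% ≈ 3.5%

3.5%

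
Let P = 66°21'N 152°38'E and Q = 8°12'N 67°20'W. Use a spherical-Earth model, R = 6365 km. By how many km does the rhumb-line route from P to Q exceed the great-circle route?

1749 km

Great circle: cos σ = sin φ₁ sin φ₂ + cos φ₁ cos φ₂ cos Δλ,  σ = 1.7453 rad → d_gc = 11109.1 km
Rhumb line: Δψ = -1.4201, q = Δφ/Δψ = 0.7147, d_rh = R√(Δφ²+q²Δλ²) = 12858.5 km
Excess = 12858.5 − 11109.1 = 1749.4 ≈ 1749 km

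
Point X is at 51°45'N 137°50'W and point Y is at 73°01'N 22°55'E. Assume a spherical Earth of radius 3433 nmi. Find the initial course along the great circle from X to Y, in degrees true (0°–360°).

N = sin Δλ·cos φ₂ = +0.0963;  D = cos φ₁ sin φ₂ − sin φ₁ cos φ₂ cos Δλ = +0.8087
initial course = atan2(N, D) = 6.79°

6.8°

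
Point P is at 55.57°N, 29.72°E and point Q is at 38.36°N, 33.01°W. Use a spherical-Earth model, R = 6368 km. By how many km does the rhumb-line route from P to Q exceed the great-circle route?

Great circle: cos σ = sin φ₁ sin φ₂ + cos φ₁ cos φ₂ cos Δλ,  σ = 0.7741 rad → d_gc = 4929.8 km
Rhumb line: Δψ = -0.4457, q = Δφ/Δψ = 0.6739, d_rh = R√(Δφ²+q²Δλ²) = 5072.8 km
Excess = 5072.8 − 4929.8 = 143.0 ≈ 143 km

143 km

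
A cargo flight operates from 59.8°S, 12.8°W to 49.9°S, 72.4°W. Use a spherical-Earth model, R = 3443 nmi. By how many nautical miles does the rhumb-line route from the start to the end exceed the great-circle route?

Great circle: cos σ = sin φ₁ sin φ₂ + cos φ₁ cos φ₂ cos Δλ,  σ = 0.6005 rad → d_gc = 2067.5 nmi
Rhumb line: Δψ = +0.3020, q = Δφ/Δψ = 0.5721, d_rh = R√(Δφ²+q²Δλ²) = 2133.6 nmi
Excess = 2133.6 − 2067.5 = 66.1 ≈ 66 nmi

66 nmi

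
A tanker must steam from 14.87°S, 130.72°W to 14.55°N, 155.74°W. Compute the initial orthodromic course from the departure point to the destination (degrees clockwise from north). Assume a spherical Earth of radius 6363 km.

318.8°

θ = atan2( sin Δλ·cos φ₂ ,  cos φ₁ sin φ₂ − sin φ₁ cos φ₂ cos Δλ )
  = atan2(-0.4094, +0.4679) = 318.82°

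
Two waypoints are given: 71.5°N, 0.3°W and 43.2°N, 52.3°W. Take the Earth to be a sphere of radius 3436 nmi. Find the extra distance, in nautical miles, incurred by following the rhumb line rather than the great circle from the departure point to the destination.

57 nmi

Great circle: cos σ = sin φ₁ sin φ₂ + cos φ₁ cos φ₂ cos Δλ,  σ = 0.6574 rad → d_gc = 2258.9 nmi
Rhumb line: Δψ = -0.9772, q = Δφ/Δψ = 0.5054, d_rh = R√(Δφ²+q²Δλ²) = 2316.1 nmi
Excess = 2316.1 − 2258.9 = 57.2 ≈ 57 nmi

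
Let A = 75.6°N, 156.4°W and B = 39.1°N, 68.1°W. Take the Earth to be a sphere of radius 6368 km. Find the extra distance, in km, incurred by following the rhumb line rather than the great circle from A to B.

Great circle: cos σ = sin φ₁ sin φ₂ + cos φ₁ cos φ₂ cos Δλ,  σ = 0.9064 rad → d_gc = 5771.9 km
Rhumb line: Δψ = -1.3263, q = Δφ/Δψ = 0.4803, d_rh = R√(Δφ²+q²Δλ²) = 6219.0 km
Excess = 6219.0 − 5771.9 = 447.1 ≈ 447 km

447 km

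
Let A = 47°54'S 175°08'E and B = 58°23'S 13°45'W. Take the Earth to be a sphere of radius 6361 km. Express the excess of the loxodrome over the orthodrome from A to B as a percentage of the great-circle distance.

Great circle: σ = 1.2822 rad → d_gc = Rσ = 8156.1 km
Rhumb: Δφ = -0.1830, Δλ = +2.9865, Δψ = -0.3070, q = Δφ/Δψ = 0.5960 → d_rh = R√(Δφ²+q²Δλ²) = 11382.2 km
Excess = (11382.2 − 8156.1) / 8156.1 = 3226.1 / 8156.1 = 39.554% ≈ 39.6%

39.6%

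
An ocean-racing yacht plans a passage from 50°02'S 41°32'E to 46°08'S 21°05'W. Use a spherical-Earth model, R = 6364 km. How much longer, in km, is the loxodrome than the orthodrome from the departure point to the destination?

Great circle: cos σ = sin φ₁ sin φ₂ + cos φ₁ cos φ₂ cos Δλ,  σ = 0.7116 rad → d_gc = 4528.9 km
Rhumb line: Δψ = +0.1020, q = Δφ/Δψ = 0.6676, d_rh = R√(Δφ²+q²Δλ²) = 4663.3 km
Excess = 4663.3 − 4528.9 = 134.4 ≈ 134 km

134 km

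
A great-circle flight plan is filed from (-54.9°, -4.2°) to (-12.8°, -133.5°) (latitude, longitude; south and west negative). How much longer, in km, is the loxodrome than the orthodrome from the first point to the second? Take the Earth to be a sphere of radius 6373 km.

Great circle: cos σ = sin φ₁ sin φ₂ + cos φ₁ cos φ₂ cos Δλ,  σ = 1.7456 rad → d_gc = 11124.5 km
Rhumb line: Δψ = +0.9259, q = Δφ/Δψ = 0.7936, d_rh = R√(Δφ²+q²Δλ²) = 12336.6 km
Excess = 12336.6 − 11124.5 = 1212.1 ≈ 1212 km

1212 km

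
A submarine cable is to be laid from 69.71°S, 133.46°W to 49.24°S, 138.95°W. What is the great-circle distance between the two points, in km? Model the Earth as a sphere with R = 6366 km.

2293 km

cos σ = sin φ₁ sin φ₂ + cos φ₁ cos φ₂ cos Δλ
      = sin(-69.71°)sin(-49.24°) + cos(-69.71°)cos(-49.24°)cos(-5.49°) = 0.9358
σ = 20.639° → d = Rσ = 6366·0.36023 = 2293 km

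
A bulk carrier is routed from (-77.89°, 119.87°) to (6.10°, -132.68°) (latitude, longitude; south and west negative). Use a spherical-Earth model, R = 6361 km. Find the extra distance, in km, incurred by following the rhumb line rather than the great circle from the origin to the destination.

874 km

Great circle: cos σ = sin φ₁ sin φ₂ + cos φ₁ cos φ₂ cos Δλ,  σ = 1.7380 rad → d_gc = 11055.6 km
Rhumb line: Δψ = +2.3503, q = Δφ/Δψ = 0.6237, d_rh = R√(Δφ²+q²Δλ²) = 11929.3 km
Excess = 11929.3 − 11055.6 = 873.7 ≈ 874 km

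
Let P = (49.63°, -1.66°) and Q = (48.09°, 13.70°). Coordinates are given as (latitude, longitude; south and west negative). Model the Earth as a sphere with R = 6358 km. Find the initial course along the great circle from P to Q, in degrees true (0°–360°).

θ = atan2( sin Δλ·cos φ₂ ,  cos φ₁ sin φ₂ − sin φ₁ cos φ₂ cos Δλ )
  = atan2(+0.1769, -0.0087) = 92.81°

92.8°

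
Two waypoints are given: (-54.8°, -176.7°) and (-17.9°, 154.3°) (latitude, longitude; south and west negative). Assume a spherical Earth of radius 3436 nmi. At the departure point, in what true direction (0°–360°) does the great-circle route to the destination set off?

317.5°

θ = atan2( sin Δλ·cos φ₂ ,  cos φ₁ sin φ₂ − sin φ₁ cos φ₂ cos Δλ )
  = atan2(-0.4613, +0.5029) = 317.47°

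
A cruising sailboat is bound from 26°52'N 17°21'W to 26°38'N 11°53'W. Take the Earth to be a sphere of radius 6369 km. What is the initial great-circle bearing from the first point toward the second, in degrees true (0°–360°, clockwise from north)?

N = sin Δλ·cos φ₂ = +0.0852;  D = cos φ₁ sin φ₂ − sin φ₁ cos φ₂ cos Δλ = -0.0022
initial course = atan2(N, D) = 91.50°

91.5°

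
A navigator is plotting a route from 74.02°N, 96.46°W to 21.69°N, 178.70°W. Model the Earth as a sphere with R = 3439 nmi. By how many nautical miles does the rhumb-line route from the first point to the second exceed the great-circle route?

Great circle: cos σ = sin φ₁ sin φ₂ + cos φ₁ cos φ₂ cos Δλ,  σ = 1.1703 rad → d_gc = 4024.8 nmi
Rhumb line: Δψ = -1.5756, q = Δφ/Δψ = 0.5797, d_rh = R√(Δφ²+q²Δλ²) = 4248.9 nmi
Excess = 4248.9 − 4024.8 = 224.1 ≈ 224 nmi

224 nmi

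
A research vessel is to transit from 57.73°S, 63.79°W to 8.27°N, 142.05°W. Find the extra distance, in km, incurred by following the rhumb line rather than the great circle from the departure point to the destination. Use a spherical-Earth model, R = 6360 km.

209 km

Great circle: cos σ = sin φ₁ sin φ₂ + cos φ₁ cos φ₂ cos Δλ,  σ = 1.5849 rad → d_gc = 10080.0 km
Rhumb line: Δψ = +1.3851, q = Δφ/Δψ = 0.8316, d_rh = R√(Δφ²+q²Δλ²) = 10289.1 km
Excess = 10289.1 − 10080.0 = 209.1 ≈ 209 km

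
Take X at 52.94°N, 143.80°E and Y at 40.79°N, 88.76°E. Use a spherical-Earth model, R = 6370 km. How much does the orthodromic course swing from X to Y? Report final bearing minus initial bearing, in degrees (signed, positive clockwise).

-41.8°

Initial bearing θ₁ = atan2(sin Δλ cos φ₂, cos φ₁ sin φ₂ − sin φ₁ cos φ₂ cos Δλ) = 274.38°
Final bearing θ₂ = (initial bearing from the destination back to the start) + 180° = 232.53°
Δθ = θ₂ − θ₁ = -41.8°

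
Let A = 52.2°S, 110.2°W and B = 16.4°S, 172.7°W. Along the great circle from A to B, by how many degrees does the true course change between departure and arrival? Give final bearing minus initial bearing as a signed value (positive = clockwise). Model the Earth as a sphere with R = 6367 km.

At departure: θ₁ = atan2(sin Δλ cos φ₂, cos φ₁ sin φ₂ − sin φ₁ cos φ₂ cos Δλ) = 281.75°
At arrival: θ₂ = atan2(sin Δλ cos φ₁, −cos φ₂ sin φ₁ + sin φ₂ cos φ₁ cos Δλ) = 321.28°
Δθ = θ₂ − θ₁ = +39.5°

+39.5°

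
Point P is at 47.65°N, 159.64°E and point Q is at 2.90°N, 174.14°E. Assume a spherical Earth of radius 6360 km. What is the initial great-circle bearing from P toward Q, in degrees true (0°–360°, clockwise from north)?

N = sin Δλ·cos φ₂ = +0.2501;  D = cos φ₁ sin φ₂ − sin φ₁ cos φ₂ cos Δλ = -0.6805
initial course = atan2(N, D) = 159.82°

159.8°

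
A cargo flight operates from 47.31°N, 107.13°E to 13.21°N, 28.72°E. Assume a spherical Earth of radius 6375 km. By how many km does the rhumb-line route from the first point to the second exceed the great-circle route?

Great circle: cos σ = sin φ₁ sin φ₂ + cos φ₁ cos φ₂ cos Δλ,  σ = 1.2655 rad → d_gc = 8067.5 km
Rhumb line: Δψ = -0.7070, q = Δφ/Δψ = 0.8419, d_rh = R√(Δφ²+q²Δλ²) = 8266.7 km
Excess = 8266.7 − 8067.5 = 199.2 ≈ 199 km

199 km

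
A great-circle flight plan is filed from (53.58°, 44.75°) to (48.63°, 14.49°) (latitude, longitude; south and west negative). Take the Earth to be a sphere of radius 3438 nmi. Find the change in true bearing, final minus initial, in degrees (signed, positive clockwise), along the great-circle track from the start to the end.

-23.8°

At departure: θ₁ = atan2(sin Δλ cos φ₂, cos φ₁ sin φ₂ − sin φ₁ cos φ₂ cos Δλ) = 267.62°
At arrival: θ₂ = atan2(sin Δλ cos φ₁, −cos φ₂ sin φ₁ + sin φ₂ cos φ₁ cos Δλ) = 243.83°
Δθ = θ₂ − θ₁ = -23.8°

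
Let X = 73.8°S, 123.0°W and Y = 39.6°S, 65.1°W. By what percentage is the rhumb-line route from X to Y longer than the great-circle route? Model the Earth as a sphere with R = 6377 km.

3.1%

Great circle: σ = 0.7578 rad → d_gc = Rσ = 4832.5 km
Rhumb: Δφ = +0.5969, Δλ = +1.0105, Δψ = +1.1958, q = Δφ/Δψ = 0.4991 → d_rh = R√(Δφ²+q²Δλ²) = 4983.5 km
Excess = (4983.5 − 4832.5) / 4832.5 = 151.0 / 4832.5 = 3.12% ≈ 3.1%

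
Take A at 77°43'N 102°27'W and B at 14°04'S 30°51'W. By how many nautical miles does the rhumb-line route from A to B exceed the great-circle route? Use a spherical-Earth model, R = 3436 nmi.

172 nmi

Great circle: cos σ = sin φ₁ sin φ₂ + cos φ₁ cos φ₂ cos Δλ,  σ = 1.7440 rad → d_gc = 5992.41 nmi
Rhumb line: Δψ = -2.4773, q = Δφ/Δψ = 0.6466, d_rh = R√(Δφ²+q²Δλ²) = 6164.86 nmi
Excess = 6164.86 − 5992.41 = 172.45 ≈ 172 nmi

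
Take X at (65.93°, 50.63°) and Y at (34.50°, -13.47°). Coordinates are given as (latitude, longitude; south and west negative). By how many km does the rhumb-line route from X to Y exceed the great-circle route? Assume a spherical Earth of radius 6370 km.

182 km

Great circle: cos σ = sin φ₁ sin φ₂ + cos φ₁ cos φ₂ cos Δλ,  σ = 0.8447 rad → d_gc = 5380.6 km
Rhumb line: Δψ = -0.9033, q = Δφ/Δψ = 0.6073, d_rh = R√(Δφ²+q²Δλ²) = 5562.2 km
Excess = 5562.2 − 5380.6 = 181.6 ≈ 182 km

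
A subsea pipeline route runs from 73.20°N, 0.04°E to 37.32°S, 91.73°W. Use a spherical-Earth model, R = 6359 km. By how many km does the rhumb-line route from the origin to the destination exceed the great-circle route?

401 km

Great circle: cos σ = sin φ₁ sin φ₂ + cos φ₁ cos φ₂ cos Δλ,  σ = 2.1987 rad → d_gc = 13981.9 km
Rhumb line: Δψ = -2.6158, q = Δφ/Δψ = 0.7374, d_rh = R√(Δφ²+q²Δλ²) = 14382.9 km
Excess = 14382.9 − 13981.9 = 401.0 ≈ 401 km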